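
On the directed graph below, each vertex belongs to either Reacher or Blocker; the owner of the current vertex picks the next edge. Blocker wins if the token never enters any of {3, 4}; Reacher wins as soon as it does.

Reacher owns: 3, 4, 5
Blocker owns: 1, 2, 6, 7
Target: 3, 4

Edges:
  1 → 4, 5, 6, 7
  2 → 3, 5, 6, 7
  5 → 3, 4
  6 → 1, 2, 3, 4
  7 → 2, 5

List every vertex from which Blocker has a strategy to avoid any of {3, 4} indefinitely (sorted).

A0 = {3, 4}
A1: add {5} — 5 (Reacher) has 5→3.
A2 = A1; e.g. 1 (Blocker) can still go to 6. Fixed point.
Reacher's attractor = {3, 4, 5}; Blocker avoids the target exactly from the complement.

1, 2, 6, 7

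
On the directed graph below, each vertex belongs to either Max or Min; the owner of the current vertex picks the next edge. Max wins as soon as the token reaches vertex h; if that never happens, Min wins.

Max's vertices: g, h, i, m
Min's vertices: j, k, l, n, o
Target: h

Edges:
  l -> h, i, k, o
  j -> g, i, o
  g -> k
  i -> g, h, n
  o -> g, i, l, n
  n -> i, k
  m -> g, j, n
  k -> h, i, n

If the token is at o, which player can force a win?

A0 = {h}
A1: add {i} — i (Max) has i→h.
A2 = A1; e.g. g (Max) has no edge into A1. Fixed point.
o never enters the attractor, so Min can avoid the target forever.

Min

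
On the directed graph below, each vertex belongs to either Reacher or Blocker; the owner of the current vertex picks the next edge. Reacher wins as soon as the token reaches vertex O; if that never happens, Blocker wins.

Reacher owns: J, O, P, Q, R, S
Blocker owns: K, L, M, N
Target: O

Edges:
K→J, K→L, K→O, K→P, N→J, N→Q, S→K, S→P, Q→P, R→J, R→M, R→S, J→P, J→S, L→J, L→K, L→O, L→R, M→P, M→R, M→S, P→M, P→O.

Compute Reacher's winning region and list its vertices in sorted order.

A0 = {O}
A1: add {P} — P (Reacher) has P→O.
A2: add {J, Q, S} — J (Reacher) has J→P; Q (Reacher) has Q→P; S (Reacher) has S→P.
A3: add {N, R} — N (Blocker): all of {J, Q} already in; R (Reacher) has R→J.
A4: add {M} — M (Blocker): all of {P, R, S} already in.
A5 = A4; e.g. K (Blocker) can still go to L. Fixed point.
Reacher's winning region = {J, M, N, O, P, Q, R, S}.

J, M, N, O, P, Q, R, S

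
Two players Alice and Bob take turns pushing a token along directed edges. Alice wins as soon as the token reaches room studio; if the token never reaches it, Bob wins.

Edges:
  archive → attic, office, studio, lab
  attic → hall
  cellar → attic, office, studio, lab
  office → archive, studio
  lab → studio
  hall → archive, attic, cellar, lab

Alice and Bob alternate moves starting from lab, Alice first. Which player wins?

Track states (vertex, player-to-move).
A0 = {(studio,Alice), (studio,Bob)}
A1: add {(archive,Alice), (cellar,Alice), (office,Alice), (lab,Alice), (lab,Bob)}.
(lab,Alice) ∈ A1 ⇒ Alice forces the target.

Alice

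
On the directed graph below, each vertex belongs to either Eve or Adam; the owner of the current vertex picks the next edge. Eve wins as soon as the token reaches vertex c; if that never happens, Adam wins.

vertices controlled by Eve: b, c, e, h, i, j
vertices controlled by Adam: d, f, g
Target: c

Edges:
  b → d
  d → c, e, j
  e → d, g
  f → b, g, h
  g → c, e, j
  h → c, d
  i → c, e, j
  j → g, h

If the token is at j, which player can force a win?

A0 = {c}
A1: add {h, i} — h (Eve) has h→c; i (Eve) has i→c.
A2: add {j} — j (Eve) has j→h.
A3 = A2; e.g. b (Eve) has no edge into A2. Fixed point.
j ∈ A2, so Eve can force the target.

Eve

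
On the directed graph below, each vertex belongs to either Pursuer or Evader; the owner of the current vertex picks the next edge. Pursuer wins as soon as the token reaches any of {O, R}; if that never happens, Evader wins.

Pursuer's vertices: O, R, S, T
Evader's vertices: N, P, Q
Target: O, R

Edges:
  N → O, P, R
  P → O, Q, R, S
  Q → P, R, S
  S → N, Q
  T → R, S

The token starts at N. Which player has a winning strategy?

Evader

A0 = {O, R}
A1: add {T} — T (Pursuer) has T→R.
A2 = A1; e.g. N (Evader) can still go to P. Fixed point.
N never enters the attractor, so Evader can avoid the target forever.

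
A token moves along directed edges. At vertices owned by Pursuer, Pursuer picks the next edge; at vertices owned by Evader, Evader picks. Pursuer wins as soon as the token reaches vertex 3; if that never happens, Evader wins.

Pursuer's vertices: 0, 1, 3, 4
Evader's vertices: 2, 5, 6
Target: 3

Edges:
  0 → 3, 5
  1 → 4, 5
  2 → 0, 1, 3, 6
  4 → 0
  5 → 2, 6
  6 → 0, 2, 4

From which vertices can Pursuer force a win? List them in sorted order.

0, 1, 3, 4

A0 = {3}
A1: add {0} — 0 (Pursuer) has 0→3.
A2: add {4} — 4 (Pursuer) has 4→0.
A3: add {1} — 1 (Pursuer) has 1→4.
A4 = A3; e.g. 2 (Evader) can still go to 6. Fixed point.
Pursuer's winning region = {0, 1, 3, 4}.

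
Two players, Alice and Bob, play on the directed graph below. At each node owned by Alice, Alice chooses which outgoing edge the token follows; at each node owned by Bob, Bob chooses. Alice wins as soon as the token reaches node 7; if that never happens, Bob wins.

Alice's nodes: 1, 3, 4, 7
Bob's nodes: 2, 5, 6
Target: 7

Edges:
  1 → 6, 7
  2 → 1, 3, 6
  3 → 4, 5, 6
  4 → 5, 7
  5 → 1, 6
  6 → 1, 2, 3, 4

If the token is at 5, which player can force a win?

Bob

A0 = {7}
A1: add {1, 4} — 1 (Alice) has 1→7; 4 (Alice) has 4→7.
A2: add {3} — 3 (Alice) has 3→4.
A3 = A2; e.g. 2 (Bob) can still go to 6. Fixed point.
5 never enters the attractor, so Bob can avoid the target forever.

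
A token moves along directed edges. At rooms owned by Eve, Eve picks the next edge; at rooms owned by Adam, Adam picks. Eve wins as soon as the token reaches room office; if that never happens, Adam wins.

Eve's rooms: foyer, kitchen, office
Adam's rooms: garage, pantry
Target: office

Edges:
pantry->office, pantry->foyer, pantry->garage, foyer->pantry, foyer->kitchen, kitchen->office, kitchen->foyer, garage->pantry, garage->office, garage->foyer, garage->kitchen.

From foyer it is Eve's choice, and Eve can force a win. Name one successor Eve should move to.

A0 = {office}
A1: add {kitchen} — kitchen (Eve) has kitchen→office.
A2: add {foyer} — foyer (Eve) has foyer→kitchen.
A3 = A2; e.g. pantry (Adam) can still go to garage. Fixed point.
From foyer, successor kitchen is in the attractor (rank 1); the other successor pantry is not.

kitchen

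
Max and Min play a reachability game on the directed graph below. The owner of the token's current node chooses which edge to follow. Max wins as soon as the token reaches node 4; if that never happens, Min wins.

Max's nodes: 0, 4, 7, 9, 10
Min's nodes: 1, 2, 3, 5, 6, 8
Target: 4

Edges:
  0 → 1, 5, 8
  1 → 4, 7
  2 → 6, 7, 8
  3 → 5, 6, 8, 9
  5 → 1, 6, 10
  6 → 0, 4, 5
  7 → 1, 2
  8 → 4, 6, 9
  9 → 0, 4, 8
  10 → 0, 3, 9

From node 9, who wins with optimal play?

Max

A0 = {4}
A1: add {9} — 9 (Max) has 9→4.
9 ∈ A1, so Max can force the target.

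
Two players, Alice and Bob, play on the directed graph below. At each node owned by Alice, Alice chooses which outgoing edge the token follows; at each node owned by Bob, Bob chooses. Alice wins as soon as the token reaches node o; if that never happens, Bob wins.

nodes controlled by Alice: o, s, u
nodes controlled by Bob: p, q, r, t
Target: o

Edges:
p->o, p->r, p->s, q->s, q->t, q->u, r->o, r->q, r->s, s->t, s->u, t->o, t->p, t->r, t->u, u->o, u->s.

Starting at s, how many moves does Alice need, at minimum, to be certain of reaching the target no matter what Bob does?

2

A0 = {o}
A1: add {u} — u (Alice) has u→o.
A2: add {s} — s (Alice) has s→u.
A3 = A2; e.g. p (Bob) can still go to r. Fixed point.
s enters the attractor at level 2, so Alice can force the target in 2 moves from there.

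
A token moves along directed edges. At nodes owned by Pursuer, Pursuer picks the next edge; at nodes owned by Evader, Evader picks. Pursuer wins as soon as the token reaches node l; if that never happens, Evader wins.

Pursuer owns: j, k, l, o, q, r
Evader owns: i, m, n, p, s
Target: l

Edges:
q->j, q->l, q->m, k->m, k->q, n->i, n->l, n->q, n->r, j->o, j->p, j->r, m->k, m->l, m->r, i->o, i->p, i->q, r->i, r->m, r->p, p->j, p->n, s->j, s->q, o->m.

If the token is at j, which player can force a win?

Evader

A0 = {l}
A1: add {q} — q (Pursuer) has q→l.
A2: add {k} — k (Pursuer) has k→q.
A3 = A2; e.g. i (Evader) can still go to o. Fixed point.
j never enters the attractor, so Evader can avoid the target forever.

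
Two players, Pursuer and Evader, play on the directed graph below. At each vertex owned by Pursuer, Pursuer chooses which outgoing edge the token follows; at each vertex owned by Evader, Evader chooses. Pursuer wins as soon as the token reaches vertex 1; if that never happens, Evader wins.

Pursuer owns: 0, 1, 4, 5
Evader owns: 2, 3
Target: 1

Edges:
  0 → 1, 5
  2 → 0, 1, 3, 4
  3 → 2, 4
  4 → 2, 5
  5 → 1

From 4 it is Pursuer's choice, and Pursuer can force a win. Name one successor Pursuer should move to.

5

A0 = {1}
A1: add {0, 5} — 0 (Pursuer) has 0→1; 5 (Pursuer) has 5→1.
A2: add {4} — 4 (Pursuer) has 4→5.
A3 = A2; e.g. 2 (Evader) can still go to 3. Fixed point.
From 4, successor 5 is in the attractor (rank 1); the other successor 2 is not.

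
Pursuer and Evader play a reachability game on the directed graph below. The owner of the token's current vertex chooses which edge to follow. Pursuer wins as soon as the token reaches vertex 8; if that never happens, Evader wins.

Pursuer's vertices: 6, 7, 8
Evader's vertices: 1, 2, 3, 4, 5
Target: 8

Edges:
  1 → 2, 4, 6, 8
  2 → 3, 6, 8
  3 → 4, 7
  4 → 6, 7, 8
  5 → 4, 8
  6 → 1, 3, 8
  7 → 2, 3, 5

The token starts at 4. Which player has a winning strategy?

Evader

A0 = {8}
A1: add {6} — 6 (Pursuer) has 6→8.
A2 = A1; e.g. 1 (Evader) can still go to 2. Fixed point.
4 never enters the attractor, so Evader can avoid the target forever.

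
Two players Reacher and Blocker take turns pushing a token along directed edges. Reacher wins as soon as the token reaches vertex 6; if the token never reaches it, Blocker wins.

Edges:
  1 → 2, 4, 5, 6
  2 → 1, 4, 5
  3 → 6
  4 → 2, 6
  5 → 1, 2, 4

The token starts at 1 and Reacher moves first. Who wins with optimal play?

Track states (vertex, player-to-move).
A0 = {(6,Reacher), (6,Blocker)}
A1: add {(1,Reacher), (3,Reacher), (3,Blocker), (4,Reacher)}.
(1,Reacher) ∈ A1 ⇒ Reacher forces the target.

Reacher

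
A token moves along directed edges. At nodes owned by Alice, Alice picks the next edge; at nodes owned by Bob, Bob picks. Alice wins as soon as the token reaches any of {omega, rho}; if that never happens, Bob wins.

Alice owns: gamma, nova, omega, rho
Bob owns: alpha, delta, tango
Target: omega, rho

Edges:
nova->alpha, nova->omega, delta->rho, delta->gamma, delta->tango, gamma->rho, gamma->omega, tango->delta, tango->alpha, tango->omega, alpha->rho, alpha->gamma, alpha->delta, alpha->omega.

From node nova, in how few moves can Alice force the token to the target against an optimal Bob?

1

A0 = {omega, rho}
A1: add {gamma, nova} — nova (Alice) has nova→omega; gamma (Alice) has gamma→rho.
A2 = A1; e.g. delta (Bob) can still go to tango. Fixed point.
nova enters the attractor at level 1, so Alice can force the target in 1 move from there.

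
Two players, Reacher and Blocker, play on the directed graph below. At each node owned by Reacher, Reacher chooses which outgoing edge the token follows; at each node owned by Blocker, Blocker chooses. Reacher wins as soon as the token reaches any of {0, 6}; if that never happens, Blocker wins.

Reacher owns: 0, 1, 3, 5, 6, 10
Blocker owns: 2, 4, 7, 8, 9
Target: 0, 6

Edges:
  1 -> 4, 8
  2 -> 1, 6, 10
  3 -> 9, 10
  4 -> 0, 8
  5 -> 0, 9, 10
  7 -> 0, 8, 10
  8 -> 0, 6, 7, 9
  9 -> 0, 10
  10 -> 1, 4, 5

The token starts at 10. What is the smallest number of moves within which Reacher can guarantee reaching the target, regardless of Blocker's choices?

A0 = {0, 6}
A1: add {5} — 5 (Reacher) has 5→0.
A2: add {10} — 10 (Reacher) has 10→5.
10 enters the attractor at level 2, so Reacher can force the target in 2 moves from there.

2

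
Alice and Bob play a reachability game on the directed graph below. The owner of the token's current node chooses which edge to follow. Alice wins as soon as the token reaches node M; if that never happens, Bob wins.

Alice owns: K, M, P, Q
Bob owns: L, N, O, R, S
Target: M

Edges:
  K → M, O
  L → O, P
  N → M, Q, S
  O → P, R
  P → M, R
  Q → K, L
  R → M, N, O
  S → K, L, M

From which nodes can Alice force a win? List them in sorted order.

K, M, P, Q

A0 = {M}
A1: add {K, P} — K (Alice) has K→M; P (Alice) has P→M.
A2: add {Q} — Q (Alice) has Q→K.
A3 = A2; e.g. L (Bob) can still go to O. Fixed point.
Alice's winning region = {K, M, P, Q}.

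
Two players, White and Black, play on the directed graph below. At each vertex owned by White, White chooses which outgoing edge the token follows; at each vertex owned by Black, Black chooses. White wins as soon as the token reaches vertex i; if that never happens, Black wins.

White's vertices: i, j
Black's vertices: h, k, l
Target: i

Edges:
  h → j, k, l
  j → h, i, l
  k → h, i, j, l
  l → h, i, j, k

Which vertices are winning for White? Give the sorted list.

A0 = {i}
A1: add {j} — j (White) has j→i.
A2 = A1; e.g. h (Black) can still go to k. Fixed point.
White's winning region = {i, j}.

i, j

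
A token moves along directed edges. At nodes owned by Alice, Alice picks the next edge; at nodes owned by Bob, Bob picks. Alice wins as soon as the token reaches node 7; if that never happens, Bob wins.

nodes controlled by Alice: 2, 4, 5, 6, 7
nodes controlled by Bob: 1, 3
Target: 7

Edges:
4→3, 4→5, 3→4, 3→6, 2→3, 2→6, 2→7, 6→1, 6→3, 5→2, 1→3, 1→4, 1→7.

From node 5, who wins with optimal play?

Alice

A0 = {7}
A1: add {2} — 2 (Alice) has 2→7.
A2: add {5} — 5 (Alice) has 5→2.
5 ∈ A2, so Alice can force the target.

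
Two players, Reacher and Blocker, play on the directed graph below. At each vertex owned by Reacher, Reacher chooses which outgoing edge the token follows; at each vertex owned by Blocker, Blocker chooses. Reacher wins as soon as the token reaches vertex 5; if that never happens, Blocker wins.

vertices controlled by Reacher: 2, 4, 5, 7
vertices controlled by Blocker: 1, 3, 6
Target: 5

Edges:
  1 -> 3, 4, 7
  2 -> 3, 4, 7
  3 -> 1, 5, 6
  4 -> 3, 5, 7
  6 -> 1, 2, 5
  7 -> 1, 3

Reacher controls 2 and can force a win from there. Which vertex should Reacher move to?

4

A0 = {5}
A1: add {4} — 4 (Reacher) has 4→5.
A2: add {2} — 2 (Reacher) has 2→4.
A3 = A2; e.g. 1 (Blocker) can still go to 3. Fixed point.
From 2, successor 4 is in the attractor (rank 1); the other successors 3, 7 are not.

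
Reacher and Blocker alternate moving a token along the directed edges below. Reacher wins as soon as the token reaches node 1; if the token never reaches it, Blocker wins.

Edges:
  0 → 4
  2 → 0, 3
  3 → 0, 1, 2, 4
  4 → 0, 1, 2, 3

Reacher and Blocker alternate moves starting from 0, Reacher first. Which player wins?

Blocker

Track states (vertex, player-to-move).
A0 = {(1,Reacher), (1,Blocker)}
A1: add {(3,Reacher), (4,Reacher)}.
A2: add {(0,Blocker)}.
A3: add {(2,Reacher)}.
A4 = A3; e.g. (0,Reacher) stays out. (0,Reacher) never enters ⇒ Blocker avoids the target.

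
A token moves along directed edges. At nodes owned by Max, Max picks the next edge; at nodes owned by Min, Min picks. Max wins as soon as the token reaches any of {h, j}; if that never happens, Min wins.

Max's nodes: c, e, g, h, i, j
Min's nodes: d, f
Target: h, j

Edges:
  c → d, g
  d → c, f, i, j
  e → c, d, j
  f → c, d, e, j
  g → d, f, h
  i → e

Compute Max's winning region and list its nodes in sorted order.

A0 = {h, j}
A1: add {e, g} — e (Max) has e→j; g (Max) has g→h.
A2: add {c, i} — c (Max) has c→g; i (Max) has i→e.
A3 = A2; e.g. d (Min) can still go to f. Fixed point.
Max's winning region = {c, e, g, h, i, j}.

c, e, g, h, i, j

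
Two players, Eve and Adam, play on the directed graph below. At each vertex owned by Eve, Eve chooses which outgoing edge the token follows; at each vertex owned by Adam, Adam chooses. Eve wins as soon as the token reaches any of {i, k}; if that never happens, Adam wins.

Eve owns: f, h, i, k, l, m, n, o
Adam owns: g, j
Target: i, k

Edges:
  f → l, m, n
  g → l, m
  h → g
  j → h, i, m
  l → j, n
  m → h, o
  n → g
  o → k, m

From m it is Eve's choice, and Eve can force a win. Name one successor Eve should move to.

o

A0 = {i, k}
A1: add {o} — o (Eve) has o→k.
A2: add {m} — m (Eve) has m→o.
A3: add {f} — f (Eve) has f→m.
A4 = A3; e.g. g (Adam) can still go to l. Fixed point.
From m, successor o is in the attractor (rank 1); the other successor h is not.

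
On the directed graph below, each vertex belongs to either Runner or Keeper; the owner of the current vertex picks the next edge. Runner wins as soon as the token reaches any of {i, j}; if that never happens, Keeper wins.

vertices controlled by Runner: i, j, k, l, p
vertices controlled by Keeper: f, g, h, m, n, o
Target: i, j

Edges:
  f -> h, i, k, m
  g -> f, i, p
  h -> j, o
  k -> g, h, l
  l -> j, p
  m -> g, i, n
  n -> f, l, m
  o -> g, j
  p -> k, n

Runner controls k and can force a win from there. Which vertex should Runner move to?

l

A0 = {i, j}
A1: add {l} — l (Runner) has l→j.
A2: add {k} — k (Runner) has k→l.
A3: add {p} — p (Runner) has p→k.
A4 = A3; e.g. f (Keeper) can still go to h. Fixed point.
From k, successor l is in the attractor (rank 1); the other successors g, h are not.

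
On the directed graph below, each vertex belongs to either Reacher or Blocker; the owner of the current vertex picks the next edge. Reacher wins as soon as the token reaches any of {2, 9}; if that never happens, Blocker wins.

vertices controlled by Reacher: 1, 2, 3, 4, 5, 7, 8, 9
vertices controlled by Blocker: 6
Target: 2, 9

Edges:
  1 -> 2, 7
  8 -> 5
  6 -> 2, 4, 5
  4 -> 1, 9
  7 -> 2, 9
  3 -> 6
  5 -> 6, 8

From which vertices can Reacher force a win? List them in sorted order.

1, 2, 4, 7, 9

A0 = {2, 9}
A1: add {1, 4, 7} — 1 (Reacher) has 1→2; 4 (Reacher) has 4→9; 7 (Reacher) has 7→2.
A2 = A1; e.g. 3 (Reacher) has no edge into A1. Fixed point.
Reacher's winning region = {1, 2, 4, 7, 9}.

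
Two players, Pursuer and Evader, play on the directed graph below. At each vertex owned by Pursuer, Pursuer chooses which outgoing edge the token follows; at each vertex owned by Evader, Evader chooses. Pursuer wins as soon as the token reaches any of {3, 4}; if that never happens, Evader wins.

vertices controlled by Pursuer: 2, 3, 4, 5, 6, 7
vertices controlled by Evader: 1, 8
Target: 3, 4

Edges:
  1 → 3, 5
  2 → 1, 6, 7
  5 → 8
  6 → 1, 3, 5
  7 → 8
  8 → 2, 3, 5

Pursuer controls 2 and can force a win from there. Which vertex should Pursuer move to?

A0 = {3, 4}
A1: add {6} — 6 (Pursuer) has 6→3.
A2: add {2} — 2 (Pursuer) has 2→6.
A3 = A2; e.g. 1 (Evader) can still go to 5. Fixed point.
From 2, successor 6 is in the attractor (rank 1); the other successors 1, 7 are not.

6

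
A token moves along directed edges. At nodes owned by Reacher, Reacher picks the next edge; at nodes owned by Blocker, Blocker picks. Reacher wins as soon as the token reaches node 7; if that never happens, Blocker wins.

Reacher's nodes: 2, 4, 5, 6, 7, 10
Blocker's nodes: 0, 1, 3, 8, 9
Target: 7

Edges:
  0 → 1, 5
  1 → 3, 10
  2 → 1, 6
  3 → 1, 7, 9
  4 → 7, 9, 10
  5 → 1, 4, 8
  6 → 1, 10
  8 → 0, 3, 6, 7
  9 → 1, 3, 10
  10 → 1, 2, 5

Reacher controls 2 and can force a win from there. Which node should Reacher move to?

6

A0 = {7}
A1: add {4} — 4 (Reacher) has 4→7.
A2: add {5} — 5 (Reacher) has 5→4.
A3: add {10} — 10 (Reacher) has 10→5.
A4: add {6} — 6 (Reacher) has 6→10.
A5: add {2} — 2 (Reacher) has 2→6.
A6 = A5; e.g. 0 (Blocker) can still go to 1. Fixed point.
From 2, successor 6 is in the attractor (rank 4); the other successor 1 is not.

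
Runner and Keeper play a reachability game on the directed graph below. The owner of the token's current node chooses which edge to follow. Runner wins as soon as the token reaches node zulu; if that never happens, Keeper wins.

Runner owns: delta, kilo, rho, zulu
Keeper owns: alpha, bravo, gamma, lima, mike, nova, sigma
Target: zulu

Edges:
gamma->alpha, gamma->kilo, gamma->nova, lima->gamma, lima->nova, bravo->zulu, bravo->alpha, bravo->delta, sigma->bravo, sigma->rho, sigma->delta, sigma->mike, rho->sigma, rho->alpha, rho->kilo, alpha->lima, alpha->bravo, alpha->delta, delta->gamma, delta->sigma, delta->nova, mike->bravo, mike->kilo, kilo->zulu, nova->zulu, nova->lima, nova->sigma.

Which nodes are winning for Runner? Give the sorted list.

A0 = {zulu}
A1: add {kilo} — kilo (Runner) has kilo→zulu.
A2: add {rho} — rho (Runner) has rho→kilo.
A3 = A2; e.g. gamma (Keeper) can still go to alpha. Fixed point.
Runner's winning region = {kilo, rho, zulu}.

kilo, rho, zulu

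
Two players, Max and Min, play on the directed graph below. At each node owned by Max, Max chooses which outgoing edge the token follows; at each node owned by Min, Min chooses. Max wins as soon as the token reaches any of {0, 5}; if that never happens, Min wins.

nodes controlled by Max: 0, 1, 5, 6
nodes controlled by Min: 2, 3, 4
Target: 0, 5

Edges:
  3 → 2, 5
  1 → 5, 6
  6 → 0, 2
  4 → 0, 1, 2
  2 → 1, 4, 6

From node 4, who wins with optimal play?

Min

A0 = {0, 5}
A1: add {1, 6} — 1 (Max) has 1→5; 6 (Max) has 6→0.
A2 = A1; e.g. 2 (Min) can still go to 4. Fixed point.
4 never enters the attractor, so Min can avoid the target forever.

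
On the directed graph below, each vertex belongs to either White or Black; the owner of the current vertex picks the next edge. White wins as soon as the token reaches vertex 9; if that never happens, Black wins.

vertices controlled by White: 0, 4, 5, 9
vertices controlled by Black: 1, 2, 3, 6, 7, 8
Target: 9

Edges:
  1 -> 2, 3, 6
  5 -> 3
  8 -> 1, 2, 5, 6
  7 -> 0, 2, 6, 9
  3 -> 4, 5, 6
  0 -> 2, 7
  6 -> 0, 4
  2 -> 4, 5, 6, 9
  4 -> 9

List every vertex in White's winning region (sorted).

A0 = {9}
A1: add {4} — 4 (White) has 4→9.
A2 = A1; e.g. 0 (White) has no edge into A1. Fixed point.
White's winning region = {4, 9}.

4, 9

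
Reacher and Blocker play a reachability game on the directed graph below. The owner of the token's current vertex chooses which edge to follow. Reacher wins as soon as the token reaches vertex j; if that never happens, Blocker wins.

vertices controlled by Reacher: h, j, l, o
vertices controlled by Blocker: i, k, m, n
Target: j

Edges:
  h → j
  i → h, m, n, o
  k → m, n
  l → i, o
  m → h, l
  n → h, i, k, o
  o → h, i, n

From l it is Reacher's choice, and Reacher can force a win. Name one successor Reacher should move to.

A0 = {j}
A1: add {h} — h (Reacher) has h→j.
A2: add {o} — o (Reacher) has o→h.
A3: add {l} — l (Reacher) has l→o.
A4: add {m} — m (Blocker): all of {h, l} already in.
A5 = A4; e.g. i (Blocker) can still go to n. Fixed point.
From l, successor o is in the attractor (rank 2); the other successor i is not.

o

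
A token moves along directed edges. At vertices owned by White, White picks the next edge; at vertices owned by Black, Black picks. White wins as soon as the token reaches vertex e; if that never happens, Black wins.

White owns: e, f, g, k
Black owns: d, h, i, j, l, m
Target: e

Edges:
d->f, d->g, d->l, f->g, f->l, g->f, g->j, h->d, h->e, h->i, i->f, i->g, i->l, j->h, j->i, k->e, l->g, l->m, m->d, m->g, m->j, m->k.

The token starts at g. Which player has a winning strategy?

Black

A0 = {e}
A1: add {k} — k (White) has k→e.
A2 = A1; e.g. d (Black) can still go to f. Fixed point.
g never enters the attractor, so Black can avoid the target forever.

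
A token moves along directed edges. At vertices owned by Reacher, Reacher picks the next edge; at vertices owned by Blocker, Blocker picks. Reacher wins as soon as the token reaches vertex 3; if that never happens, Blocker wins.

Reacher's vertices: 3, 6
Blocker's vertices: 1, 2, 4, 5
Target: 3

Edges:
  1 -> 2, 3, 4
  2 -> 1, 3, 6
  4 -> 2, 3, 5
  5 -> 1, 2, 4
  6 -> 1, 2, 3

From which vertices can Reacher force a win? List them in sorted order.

A0 = {3}
A1: add {6} — 6 (Reacher) has 6→3.
A2 = A1; e.g. 1 (Blocker) can still go to 2. Fixed point.
Reacher's winning region = {3, 6}.

3, 6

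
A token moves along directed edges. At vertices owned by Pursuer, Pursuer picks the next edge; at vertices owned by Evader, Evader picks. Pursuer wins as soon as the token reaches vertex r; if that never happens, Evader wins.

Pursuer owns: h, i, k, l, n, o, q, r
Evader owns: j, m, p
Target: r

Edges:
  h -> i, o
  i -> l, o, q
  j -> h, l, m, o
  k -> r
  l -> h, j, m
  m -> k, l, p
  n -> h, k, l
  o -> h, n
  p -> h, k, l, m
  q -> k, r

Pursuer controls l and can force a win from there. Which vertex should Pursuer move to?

h

A0 = {r}
A1: add {k, q} — k (Pursuer) has k→r; q (Pursuer) has q→r.
A2: add {i, n} — i (Pursuer) has i→q; n (Pursuer) has n→k.
A3: add {h, o} — h (Pursuer) has h→i; o (Pursuer) has o→n.
A4: add {l} — l (Pursuer) has l→h.
A5 = A4; e.g. j (Evader) can still go to m. Fixed point.
From l, successor h is in the attractor (rank 3); the other successors j, m are not.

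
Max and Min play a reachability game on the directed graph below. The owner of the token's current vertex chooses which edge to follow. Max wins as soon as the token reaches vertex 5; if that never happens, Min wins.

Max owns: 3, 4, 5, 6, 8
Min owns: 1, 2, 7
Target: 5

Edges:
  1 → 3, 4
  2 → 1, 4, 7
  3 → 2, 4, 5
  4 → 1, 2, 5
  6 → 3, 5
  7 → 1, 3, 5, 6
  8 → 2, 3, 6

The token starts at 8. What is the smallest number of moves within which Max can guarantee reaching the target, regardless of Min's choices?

A0 = {5}
A1: add {3, 4, 6} — 3 (Max) has 3→5; 4 (Max) has 4→5; 6 (Max) has 6→5.
A2: add {1, 8} — 1 (Min): all of {3, 4} already in; 8 (Max) has 8→3.
8 enters the attractor at level 2, so Max can force the target in 2 moves from there.

2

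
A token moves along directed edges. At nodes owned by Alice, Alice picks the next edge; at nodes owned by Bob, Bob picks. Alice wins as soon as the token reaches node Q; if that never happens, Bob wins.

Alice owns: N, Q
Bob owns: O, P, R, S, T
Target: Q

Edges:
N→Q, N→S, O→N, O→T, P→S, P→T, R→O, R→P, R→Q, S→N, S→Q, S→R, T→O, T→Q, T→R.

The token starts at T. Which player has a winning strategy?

A0 = {Q}
A1: add {N} — N (Alice) has N→Q.
A2 = A1; e.g. O (Bob) can still go to T. Fixed point.
T never enters the attractor, so Bob can avoid the target forever.

Bob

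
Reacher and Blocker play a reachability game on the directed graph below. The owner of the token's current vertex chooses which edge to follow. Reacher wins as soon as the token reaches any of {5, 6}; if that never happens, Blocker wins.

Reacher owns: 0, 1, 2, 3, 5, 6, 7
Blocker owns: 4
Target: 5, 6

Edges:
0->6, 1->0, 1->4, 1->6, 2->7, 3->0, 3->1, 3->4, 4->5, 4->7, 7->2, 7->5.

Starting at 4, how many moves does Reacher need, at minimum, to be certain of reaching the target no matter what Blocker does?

2

A0 = {5, 6}
A1: add {0, 1, 7} — 0 (Reacher) has 0→6; 1 (Reacher) has 1→6; 7 (Reacher) has 7→5.
A2: add {2, 3, 4} — 2 (Reacher) has 2→7; 3 (Reacher) has 3→0; 4 (Blocker): all of {5, 7} already in.
A2 = all vertices. Fixed point.
4 enters the attractor at level 2, so Reacher can force the target in 2 moves from there.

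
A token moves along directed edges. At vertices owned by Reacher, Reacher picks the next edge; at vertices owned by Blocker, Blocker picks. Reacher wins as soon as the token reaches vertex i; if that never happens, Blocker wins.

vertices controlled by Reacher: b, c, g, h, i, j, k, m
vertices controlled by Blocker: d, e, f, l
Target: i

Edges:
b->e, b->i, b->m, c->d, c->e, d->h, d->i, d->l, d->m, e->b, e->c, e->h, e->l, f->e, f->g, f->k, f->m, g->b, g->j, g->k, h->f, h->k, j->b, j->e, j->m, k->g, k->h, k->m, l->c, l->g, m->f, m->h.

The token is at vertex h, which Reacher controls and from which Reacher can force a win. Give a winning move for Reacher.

k

A0 = {i}
A1: add {b} — b (Reacher) has b→i.
A2: add {g, j} — g (Reacher) has g→b; j (Reacher) has j→b.
A3: add {k} — k (Reacher) has k→g.
A4: add {h} — h (Reacher) has h→k.
A5: add {m} — m (Reacher) has m→h.
A6 = A5; e.g. c (Reacher) has no edge into A5. Fixed point.
From h, successor k is in the attractor (rank 3); the other successor f is not.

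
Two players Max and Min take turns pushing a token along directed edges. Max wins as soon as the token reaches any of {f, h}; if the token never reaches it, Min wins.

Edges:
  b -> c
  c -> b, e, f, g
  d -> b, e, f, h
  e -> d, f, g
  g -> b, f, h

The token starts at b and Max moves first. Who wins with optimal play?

Min

Track states (vertex, player-to-move).
A0 = {(f,Max), (f,Min), (h,Max), (h,Min)}
A1: add {(c,Max), (d,Max), (e,Max), (g,Max)}.
A2: add {(b,Min), (e,Min)}.
A3 = A2; e.g. (b,Max) stays out. (b,Max) never enters ⇒ Min avoids the target.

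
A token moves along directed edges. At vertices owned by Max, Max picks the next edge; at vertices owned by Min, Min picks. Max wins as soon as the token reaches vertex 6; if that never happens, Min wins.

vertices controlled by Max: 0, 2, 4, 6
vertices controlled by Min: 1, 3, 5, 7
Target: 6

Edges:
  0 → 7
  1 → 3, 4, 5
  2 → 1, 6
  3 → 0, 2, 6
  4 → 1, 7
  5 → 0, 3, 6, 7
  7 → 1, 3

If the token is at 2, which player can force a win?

Max

A0 = {6}
A1: add {2} — 2 (Max) has 2→6.
A2 = A1; e.g. 0 (Max) has no edge into A1. Fixed point.
2 ∈ A1, so Max can force the target.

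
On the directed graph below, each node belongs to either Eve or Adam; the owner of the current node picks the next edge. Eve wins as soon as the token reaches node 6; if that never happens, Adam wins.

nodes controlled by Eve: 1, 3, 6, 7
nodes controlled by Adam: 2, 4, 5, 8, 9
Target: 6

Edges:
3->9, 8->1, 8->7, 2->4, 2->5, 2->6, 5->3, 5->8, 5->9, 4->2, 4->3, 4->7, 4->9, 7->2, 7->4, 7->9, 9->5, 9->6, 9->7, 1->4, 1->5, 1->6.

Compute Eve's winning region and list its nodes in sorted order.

A0 = {6}
A1: add {1} — 1 (Eve) has 1→6.
A2 = A1; e.g. 2 (Adam) can still go to 4. Fixed point.
Eve's winning region = {1, 6}.

1, 6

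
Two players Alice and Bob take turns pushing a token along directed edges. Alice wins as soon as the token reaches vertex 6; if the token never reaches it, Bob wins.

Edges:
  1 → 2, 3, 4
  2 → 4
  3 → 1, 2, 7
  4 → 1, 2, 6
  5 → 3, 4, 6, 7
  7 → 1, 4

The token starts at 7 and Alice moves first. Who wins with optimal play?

Track states (vertex, player-to-move).
A0 = {(6,Alice), (6,Bob)}
A1: add {(4,Alice), (5,Alice)}.
A2: add {(2,Bob)}.
A3: add {(1,Alice), (3,Alice)}.
A4: add {(7,Bob)}.
A5 = A4; e.g. (1,Bob) stays out. (7,Alice) never enters ⇒ Bob avoids the target.

Bob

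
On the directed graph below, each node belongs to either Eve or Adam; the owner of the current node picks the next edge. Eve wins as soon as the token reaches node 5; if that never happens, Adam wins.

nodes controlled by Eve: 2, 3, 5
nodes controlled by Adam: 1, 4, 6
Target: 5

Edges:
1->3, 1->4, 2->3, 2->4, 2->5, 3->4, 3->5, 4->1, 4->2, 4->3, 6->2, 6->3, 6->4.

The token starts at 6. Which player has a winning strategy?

Adam

A0 = {5}
A1: add {2, 3} — 2 (Eve) has 2→5; 3 (Eve) has 3→5.
A2 = A1; e.g. 1 (Adam) can still go to 4. Fixed point.
6 never enters the attractor, so Adam can avoid the target forever.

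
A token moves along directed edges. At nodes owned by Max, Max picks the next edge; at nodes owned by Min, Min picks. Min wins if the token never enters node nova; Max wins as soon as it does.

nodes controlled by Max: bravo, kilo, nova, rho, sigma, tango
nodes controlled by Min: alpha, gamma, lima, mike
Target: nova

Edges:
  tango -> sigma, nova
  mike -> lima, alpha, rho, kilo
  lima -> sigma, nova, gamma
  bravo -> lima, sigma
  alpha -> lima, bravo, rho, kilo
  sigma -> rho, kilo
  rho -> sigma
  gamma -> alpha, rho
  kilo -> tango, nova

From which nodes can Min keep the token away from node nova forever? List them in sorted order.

A0 = {nova}
A1: add {kilo, tango} — tango (Max) has tango→nova; kilo (Max) has kilo→nova.
A2: add {sigma} — sigma (Max) has sigma→kilo.
A3: add {bravo, rho} — bravo (Max) has bravo→sigma; rho (Max) has rho→sigma.
A4 = A3; e.g. mike (Min) can still go to lima. Fixed point.
Max's attractor = {bravo, kilo, nova, rho, sigma, tango}; Min avoids the target exactly from the complement.

alpha, gamma, lima, mike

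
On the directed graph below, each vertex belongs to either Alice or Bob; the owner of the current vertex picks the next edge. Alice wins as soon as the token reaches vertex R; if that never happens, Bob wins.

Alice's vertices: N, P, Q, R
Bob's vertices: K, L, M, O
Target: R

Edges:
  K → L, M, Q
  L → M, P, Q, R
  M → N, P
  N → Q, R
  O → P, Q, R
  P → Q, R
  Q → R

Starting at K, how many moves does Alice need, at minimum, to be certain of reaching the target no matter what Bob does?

A0 = {R}
A1: add {N, P, Q} — N (Alice) has N→R; P (Alice) has P→R; Q (Alice) has Q→R.
A2: add {M, O} — M (Bob): all of {N, P} already in; O (Bob): all of {P, Q, R} already in.
A3: add {L} — L (Bob): all of {M, P, Q, R} already in.
A4: add {K} — K (Bob): all of {L, M, Q} already in.
A4 = all vertices. Fixed point.
K enters the attractor at level 4, so Alice can force the target in 4 moves from there.

4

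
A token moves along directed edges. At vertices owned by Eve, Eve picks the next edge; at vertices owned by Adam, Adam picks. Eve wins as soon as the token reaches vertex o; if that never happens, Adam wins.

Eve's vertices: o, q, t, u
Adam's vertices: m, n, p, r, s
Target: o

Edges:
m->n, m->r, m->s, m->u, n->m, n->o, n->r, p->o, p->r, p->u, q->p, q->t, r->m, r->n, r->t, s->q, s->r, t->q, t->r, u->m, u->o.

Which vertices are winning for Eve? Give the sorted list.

o, u

A0 = {o}
A1: add {u} — u (Eve) has u→o.
A2 = A1; e.g. m (Adam) can still go to n. Fixed point.
Eve's winning region = {o, u}.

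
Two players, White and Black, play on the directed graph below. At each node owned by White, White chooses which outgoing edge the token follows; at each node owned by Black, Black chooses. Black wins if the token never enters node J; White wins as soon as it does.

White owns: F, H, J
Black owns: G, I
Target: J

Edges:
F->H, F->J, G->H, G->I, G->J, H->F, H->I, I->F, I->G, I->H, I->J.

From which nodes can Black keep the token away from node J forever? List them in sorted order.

G, I

A0 = {J}
A1: add {F} — F (White) has F→J.
A2: add {H} — H (White) has H→F.
A3 = A2; e.g. G (Black) can still go to I. Fixed point.
White's attractor = {F, H, J}; Black avoids the target exactly from the complement.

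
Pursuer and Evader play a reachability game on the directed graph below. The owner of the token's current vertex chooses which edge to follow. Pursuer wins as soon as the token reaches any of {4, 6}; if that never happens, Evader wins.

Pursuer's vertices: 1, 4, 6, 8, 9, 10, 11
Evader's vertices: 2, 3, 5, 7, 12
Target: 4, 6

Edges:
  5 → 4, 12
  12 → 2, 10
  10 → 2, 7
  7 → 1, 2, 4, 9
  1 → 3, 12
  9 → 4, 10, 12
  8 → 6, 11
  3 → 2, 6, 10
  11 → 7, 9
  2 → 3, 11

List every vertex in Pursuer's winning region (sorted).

4, 6, 8, 9, 11

A0 = {4, 6}
A1: add {8, 9} — 8 (Pursuer) has 8→6; 9 (Pursuer) has 9→4.
A2: add {11} — 11 (Pursuer) has 11→9.
A3 = A2; e.g. 1 (Pursuer) has no edge into A2. Fixed point.
Pursuer's winning region = {4, 6, 8, 9, 11}.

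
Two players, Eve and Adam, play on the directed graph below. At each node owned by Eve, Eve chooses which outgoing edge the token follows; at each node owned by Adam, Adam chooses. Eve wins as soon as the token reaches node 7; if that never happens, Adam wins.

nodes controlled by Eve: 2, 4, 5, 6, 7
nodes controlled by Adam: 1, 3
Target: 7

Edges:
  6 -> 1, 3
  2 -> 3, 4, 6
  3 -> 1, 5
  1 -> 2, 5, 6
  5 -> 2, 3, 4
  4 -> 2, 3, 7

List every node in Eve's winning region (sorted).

2, 4, 5, 7

A0 = {7}
A1: add {4} — 4 (Eve) has 4→7.
A2: add {2, 5} — 2 (Eve) has 2→4; 5 (Eve) has 5→4.
A3 = A2; e.g. 1 (Adam) can still go to 6. Fixed point.
Eve's winning region = {2, 4, 5, 7}.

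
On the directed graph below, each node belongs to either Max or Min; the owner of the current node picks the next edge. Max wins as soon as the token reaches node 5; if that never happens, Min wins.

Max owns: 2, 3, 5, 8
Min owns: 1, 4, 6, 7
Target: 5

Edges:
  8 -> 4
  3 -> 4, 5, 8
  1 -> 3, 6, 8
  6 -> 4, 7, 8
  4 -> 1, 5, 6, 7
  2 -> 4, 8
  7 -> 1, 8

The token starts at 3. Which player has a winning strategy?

Max

A0 = {5}
A1: add {3} — 3 (Max) has 3→5.
A2 = A1; e.g. 1 (Min) can still go to 6. Fixed point.
3 ∈ A1, so Max can force the target.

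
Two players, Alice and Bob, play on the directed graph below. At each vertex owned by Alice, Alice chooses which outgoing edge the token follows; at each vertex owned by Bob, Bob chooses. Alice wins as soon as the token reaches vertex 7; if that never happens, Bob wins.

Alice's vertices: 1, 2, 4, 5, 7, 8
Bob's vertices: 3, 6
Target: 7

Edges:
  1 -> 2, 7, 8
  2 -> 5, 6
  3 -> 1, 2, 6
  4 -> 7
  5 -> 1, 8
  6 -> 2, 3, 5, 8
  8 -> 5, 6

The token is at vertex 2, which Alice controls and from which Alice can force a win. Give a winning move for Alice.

5

A0 = {7}
A1: add {1, 4} — 1 (Alice) has 1→7; 4 (Alice) has 4→7.
A2: add {5} — 5 (Alice) has 5→1.
A3: add {2, 8} — 2 (Alice) has 2→5; 8 (Alice) has 8→5.
A4 = A3; e.g. 3 (Bob) can still go to 6. Fixed point.
From 2, successor 5 is in the attractor (rank 2); the other successor 6 is not.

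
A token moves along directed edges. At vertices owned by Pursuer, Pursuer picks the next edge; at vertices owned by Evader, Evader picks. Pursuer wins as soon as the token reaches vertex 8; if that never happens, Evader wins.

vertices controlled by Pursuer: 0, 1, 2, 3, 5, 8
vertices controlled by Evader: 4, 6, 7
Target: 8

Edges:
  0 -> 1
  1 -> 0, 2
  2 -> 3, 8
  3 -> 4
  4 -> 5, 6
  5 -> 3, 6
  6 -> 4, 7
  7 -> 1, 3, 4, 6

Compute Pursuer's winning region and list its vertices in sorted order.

0, 1, 2, 8

A0 = {8}
A1: add {2} — 2 (Pursuer) has 2→8.
A2: add {1} — 1 (Pursuer) has 1→2.
A3: add {0} — 0 (Pursuer) has 0→1.
A4 = A3; e.g. 3 (Pursuer) has no edge into A3. Fixed point.
Pursuer's winning region = {0, 1, 2, 8}.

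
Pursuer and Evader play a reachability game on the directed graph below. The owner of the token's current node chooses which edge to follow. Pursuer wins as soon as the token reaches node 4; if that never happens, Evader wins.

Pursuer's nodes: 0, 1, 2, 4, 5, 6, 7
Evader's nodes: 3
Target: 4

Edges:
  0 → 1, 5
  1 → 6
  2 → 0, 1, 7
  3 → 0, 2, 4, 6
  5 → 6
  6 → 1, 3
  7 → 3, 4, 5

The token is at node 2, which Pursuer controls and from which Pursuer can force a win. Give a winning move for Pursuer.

A0 = {4}
A1: add {7} — 7 (Pursuer) has 7→4.
A2: add {2} — 2 (Pursuer) has 2→7.
A3 = A2; e.g. 0 (Pursuer) has no edge into A2. Fixed point.
From 2, successor 7 is in the attractor (rank 1); the other successors 0, 1 are not.

7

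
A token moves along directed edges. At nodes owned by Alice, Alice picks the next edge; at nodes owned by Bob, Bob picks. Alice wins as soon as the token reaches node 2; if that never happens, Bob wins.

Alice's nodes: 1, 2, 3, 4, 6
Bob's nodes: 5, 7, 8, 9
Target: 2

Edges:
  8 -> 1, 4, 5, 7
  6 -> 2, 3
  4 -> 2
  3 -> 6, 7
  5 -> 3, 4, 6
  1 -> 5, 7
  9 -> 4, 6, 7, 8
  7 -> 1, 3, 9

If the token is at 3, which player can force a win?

Alice

A0 = {2}
A1: add {4, 6} — 4 (Alice) has 4→2; 6 (Alice) has 6→2.
A2: add {3} — 3 (Alice) has 3→6.
3 ∈ A2, so Alice can force the target.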